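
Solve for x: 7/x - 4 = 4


Subtract -4 from both sides: 7/x = 8
Multiply both sides by x: 7 = 8 * x
Divide by 8: x = 7/8

x = 7/8


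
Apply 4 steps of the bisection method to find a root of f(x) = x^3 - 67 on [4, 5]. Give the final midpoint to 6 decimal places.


f(x) = x^3 - 67
f(4) = -3 < 0
f(5) = 58 > 0

Step 1: midpoint = (4.000000 + 5.000000)/2 = 4.500000
  f(4.500000) = 24.125000
  f(mid) > 0, so root is in [4.000000, 4.500000]

Step 2: midpoint = (4.000000 + 4.500000)/2 = 4.250000
  f(4.250000) = 9.765625
  f(mid) > 0, so root is in [4.000000, 4.250000]

Step 3: midpoint = (4.000000 + 4.250000)/2 = 4.125000
  f(4.125000) = 3.189453
  f(mid) > 0, so root is in [4.000000, 4.125000]

Step 4: midpoint = (4.000000 + 4.125000)/2 = 4.062500
  f(4.062500) = 0.047119
  f(mid) > 0, so root is in [4.000000, 4.062500]

midpoint = 4.062500


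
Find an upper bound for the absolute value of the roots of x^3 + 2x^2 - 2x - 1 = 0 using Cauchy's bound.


Cauchy's bound: all roots r satisfy |r| <= 1 + max(|a_i/a_n|) for i = 0,...,n-1
where a_n is the leading coefficient.

Coefficients: [1, 2, -2, -1]
Leading coefficient a_n = 1
Ratios |a_i/a_n|: 2, 2, 1
Maximum ratio: 2
Cauchy's bound: |r| <= 1 + 2 = 3

Upper bound = 3


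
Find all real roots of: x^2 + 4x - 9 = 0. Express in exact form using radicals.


Using the quadratic formula: x = (-b ± sqrt(b^2 - 4ac)) / (2a)
Here a = 1, b = 4, c = -9
Discriminant = b^2 - 4ac = 4^2 - 4(1)(-9) = 16 + 36 = 52
Since discriminant = 52 > 0, there are two real roots.
x = (-4 ± 2*sqrt(13)) / 2
Simplifying: x = -2 ± sqrt(13)
Numerically: x ≈ 1.6056 or x ≈ -5.6056

x = -2 + sqrt(13) or x = -2 - sqrt(13)


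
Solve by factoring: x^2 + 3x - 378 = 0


We need two numbers that multiply to -378 and add to 3.
Those numbers are -18 and 21 (since (-18) * 21 = -378 and (-18) + 21 = 3).
So x^2 + 3x - 378 = (x - 18)(x + 21) = 0
Setting each factor to zero: x = 18 or x = -21

x = -21, x = 18


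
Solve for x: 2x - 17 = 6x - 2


Starting with: 2x - 17 = 6x - 2
Move all x terms to left: (2 - 6)x = -2 + 17
Simplify: -4x = 15
Divide both sides by -4: x = -15/4

x = -15/4


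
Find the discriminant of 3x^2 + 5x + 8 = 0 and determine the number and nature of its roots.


For ax^2 + bx + c = 0, discriminant D = b^2 - 4ac
Here a = 3, b = 5, c = 8
D = (5)^2 - 4(3)(8) = 25 - 96 = -71

D = -71 < 0
The equation has no real roots (2 complex conjugate roots).

Discriminant = -71, no real roots (2 complex conjugate roots)


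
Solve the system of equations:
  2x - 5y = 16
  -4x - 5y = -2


Using Cramer's rule:
Determinant D = (2)(-5) - (-4)(-5) = -10 - 20 = -30
Dx = (16)(-5) - (-2)(-5) = -80 - 10 = -90
Dy = (2)(-2) - (-4)(16) = -4 + 64 = 60
x = Dx/D = -90/-30 = 3
y = Dy/D = 60/-30 = -2

x = 3, y = -2


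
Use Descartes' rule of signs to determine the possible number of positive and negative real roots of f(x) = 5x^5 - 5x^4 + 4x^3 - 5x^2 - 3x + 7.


Descartes' rule of signs:

For positive roots, count sign changes in f(x) = 5x^5 - 5x^4 + 4x^3 - 5x^2 - 3x + 7:
Signs of coefficients: +, -, +, -, -, +
Number of sign changes: 4
Possible positive real roots: 4, 2, 0

For negative roots, examine f(-x) = -5x^5 - 5x^4 - 4x^3 - 5x^2 + 3x + 7:
Signs of coefficients: -, -, -, -, +, +
Number of sign changes: 1
Possible negative real roots: 1

Positive roots: 4 or 2 or 0; Negative roots: 1


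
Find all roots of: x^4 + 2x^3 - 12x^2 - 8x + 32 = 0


Let p(x) = x^4 + 2x^3 - 12x^2 - 8x + 32. By the rational root theorem (leading coefficient 1), any rational root is an integer divisor of 32: try ±1, ±2, ... in turn.
Test x = 1: value = 15 ≠ 0.
Test x = -1: value = 27 ≠ 0.
Test x = 2: value = 0 ✓, so (x - 2) is a factor.
Synthetic division by (x - 2): bring down 1; 1(2) + 2 = 4; 4(2) - 12 = -4; (-4)(2) - 8 = -16; (-16)(2) + 32 = 0 → quotient x^3 + 4x^2 - 4x - 16, remainder 0.
Continue with the quotient x^3 + 4x^2 - 4x - 16 (candidates must divide 16; re-test x = 2 first in case it repeats).
Test x = 2: value = 0 ✓, so (x - 2) is a factor.
Synthetic division by (x - 2): bring down 1; 1(2) + 4 = 6; 6(2) - 4 = 8; 8(2) - 16 = 0 → quotient x^2 + 6x + 8, remainder 0.
Solve the quadratic x^2 + 6x + 8 = 0: discriminant = 6^2 - 4(1)(8) = 36 - 32 = 4.
sqrt(4) = 2, so x = (-6 ± 2)/2: x = -2 or x = -4.
Collecting all roots found:

x = -4, x = -2, x = 2 (multiplicity 2)


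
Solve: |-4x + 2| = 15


An absolute value equation |expr| = 15 gives two cases:
Case 1: -4x + 2 = 15
  -4x = 13, so x = -13/4
Case 2: -4x + 2 = -15
  -4x = -17, so x = 17/4

x = -13/4, x = 17/4


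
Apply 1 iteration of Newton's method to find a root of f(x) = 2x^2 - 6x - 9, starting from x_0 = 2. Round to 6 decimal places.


Newton's method: x_(n+1) = x_n - f(x_n)/f'(x_n)
f(x) = 2x^2 - 6x - 9
f'(x) = 4x - 6

Iteration 1:
  f(2.000000) = -13.000000
  f'(2.000000) = 2.000000
  x_1 = 2.000000 - (-13.000000)/(2.000000) = 8.500000

x_1 = 8.500000


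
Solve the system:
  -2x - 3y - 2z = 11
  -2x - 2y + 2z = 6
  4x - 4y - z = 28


Using Cramer's rule. Expand each determinant along the first row.
D  = (-2)*[(-2)*(-1) - 2*(-4)] - (-3)*[(-2)*(-1) - 2*4] + (-2)*[(-2)*(-4) - (-2)*4]
  = (-2)*(10) - (-3)*(-6) + (-2)*(16) = -70
Dx = 11*[(-2)*(-1) - 2*(-4)] - (-3)*[6*(-1) - 2*28] + (-2)*[6*(-4) - (-2)*28]
  = 11*(10) - (-3)*(-62) + (-2)*(32) = -140
Dy = (-2)*[6*(-1) - 2*28] - 11*[(-2)*(-1) - 2*4] + (-2)*[(-2)*28 - 6*4]
  = (-2)*(-62) - 11*(-6) + (-2)*(-80) = 350
Dz = (-2)*[(-2)*28 - 6*(-4)] - (-3)*[(-2)*28 - 6*4] + 11*[(-2)*(-4) - (-2)*4]
  = (-2)*(-32) - (-3)*(-80) + 11*(16) = 0
x = Dx/D = -140/-70 = 2, y = Dy/D = 350/-70 = -5, z = Dz/D = 0/-70 = 0
Check eq1: (-2)(2) + (-3)(-5) + (-2)(0) = 11 = 11 ✓
Check eq2: (-2)(2) + (-2)(-5) + (2)(0) = 6 = 6 ✓
Check eq3: (4)(2) + (-4)(-5) + (-1)(0) = 28 = 28 ✓

x = 2, y = -5, z = 0


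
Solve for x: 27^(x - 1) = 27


Express both sides with the same base.
27 = 27^1
Since the bases match, equate exponents: x - 1 = 1
So x = 1 - (-1) = 2

x = 2


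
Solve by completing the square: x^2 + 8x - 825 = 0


Start: x^2 + 8x - 825 = 0
Move constant: x^2 + 8x = 825
Half of 8 is 4, squared is 16
Add 16 to both sides: x^2 + 8x + 16 = 841
(x + 4)^2 = 841
x + 4 = ±29
x = -4 + 29 = 25 or x = -4 - 29 = -33

x = -33, x = 25


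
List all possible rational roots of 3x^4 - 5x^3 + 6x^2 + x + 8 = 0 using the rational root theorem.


Rational root theorem: possible roots are ±p/q where:
  p divides the constant term (8): p ∈ {1, 2, 4, 8}
  q divides the leading coefficient (3): q ∈ {1, 3}

All possible rational roots: -8, -4, -8/3, -2, -4/3, -1, -2/3, -1/3, 1/3, 2/3, 1, 4/3, 2, 8/3, 4, 8

-8, -4, -8/3, -2, -4/3, -1, -2/3, -1/3, 1/3, 2/3, 1, 4/3, 2, 8/3, 4, 8


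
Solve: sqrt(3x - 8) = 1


Square both sides: 3x - 8 = 1^2 = 1
3x = 1 + 8 = 9
x = 3
Check: sqrt(3*3 - 8) = sqrt(1) = 1 ✓

x = 3


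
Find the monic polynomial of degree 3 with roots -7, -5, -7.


A monic polynomial with roots -7, -5, -7 is:
p(x) = (x + 7)(x + 5)(x + 7)
After multiplying by (x + 7): x + 7
After multiplying by (x + 5): x^2 + 12x + 35
After multiplying by (x + 7): x^3 + 19x^2 + 119x + 245

x^3 + 19x^2 + 119x + 245


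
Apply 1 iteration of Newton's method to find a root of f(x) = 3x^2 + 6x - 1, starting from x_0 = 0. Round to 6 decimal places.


Newton's method: x_(n+1) = x_n - f(x_n)/f'(x_n)
f(x) = 3x^2 + 6x - 1
f'(x) = 6x + 6

Iteration 1:
  f(0.000000) = -1.000000
  f'(0.000000) = 6.000000
  x_1 = 0.000000 - (-1.000000)/(6.000000) = 0.166667

x_1 = 0.166667


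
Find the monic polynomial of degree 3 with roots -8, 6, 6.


A monic polynomial with roots -8, 6, 6 is:
p(x) = (x + 8)(x - 6)(x - 6)
After multiplying by (x + 8): x + 8
After multiplying by (x - 6): x^2 + 2x - 48
After multiplying by (x - 6): x^3 - 4x^2 - 60x + 288

x^3 - 4x^2 - 60x + 288


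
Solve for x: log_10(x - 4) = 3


Convert to exponential form: x - 4 = 10^3 = 1000
x = 1000 + 4 = 1004
Check: log_10(1004 - 4) = log_10(1000) = log_10(1000) = 3 ✓

x = 1004


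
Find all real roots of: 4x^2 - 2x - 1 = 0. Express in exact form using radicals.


Using the quadratic formula: x = (-b ± sqrt(b^2 - 4ac)) / (2a)
Here a = 4, b = -2, c = -1
Discriminant = b^2 - 4ac = (-2)^2 - 4(4)(-1) = 4 + 16 = 20
Since discriminant = 20 > 0, there are two real roots.
x = (2 ± 2*sqrt(5)) / 8
Simplifying: x = (1 ± sqrt(5)) / 4
Numerically: x ≈ 0.8090 or x ≈ -0.3090

x = (1 + sqrt(5)) / 4 or x = (1 - sqrt(5)) / 4


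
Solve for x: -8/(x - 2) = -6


Multiply both sides by (x - 2): -8 = -6(x - 2)
Distribute: -8 = -6x + 12
-6x = -8 - 12 = -20
x = 10/3

x = 10/3


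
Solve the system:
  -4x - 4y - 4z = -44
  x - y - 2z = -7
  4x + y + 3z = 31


Using Cramer's rule. Expand each determinant along the first row.
D  = (-4)*[(-1)*3 - (-2)*1] - (-4)*[1*3 - (-2)*4] + (-4)*[1*1 - (-1)*4]
  = (-4)*(-1) - (-4)*(11) + (-4)*(5) = 28
Dx = (-44)*[(-1)*3 - (-2)*1] - (-4)*[(-7)*3 - (-2)*31] + (-4)*[(-7)*1 - (-1)*31]
  = (-44)*(-1) - (-4)*(41) + (-4)*(24) = 112
Dy = (-4)*[(-7)*3 - (-2)*31] - (-44)*[1*3 - (-2)*4] + (-4)*[1*31 - (-7)*4]
  = (-4)*(41) - (-44)*(11) + (-4)*(59) = 84
Dz = (-4)*[(-1)*31 - (-7)*1] - (-4)*[1*31 - (-7)*4] + (-44)*[1*1 - (-1)*4]
  = (-4)*(-24) - (-4)*(59) + (-44)*(5) = 112
x = Dx/D = 112/28 = 4, y = Dy/D = 84/28 = 3, z = Dz/D = 112/28 = 4
Check eq1: (-4)(4) + (-4)(3) + (-4)(4) = -44 = -44 ✓
Check eq2: (1)(4) + (-1)(3) + (-2)(4) = -7 = -7 ✓
Check eq3: (4)(4) + (1)(3) + (3)(4) = 31 = 31 ✓

x = 4, y = 3, z = 4


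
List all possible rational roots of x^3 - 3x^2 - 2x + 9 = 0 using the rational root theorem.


Rational root theorem: possible roots are ±p/q where:
  p divides the constant term (9): p ∈ {1, 3, 9}
  q divides the leading coefficient (1): q ∈ {1}

All possible rational roots: -9, -3, -1, 1, 3, 9

-9, -3, -1, 1, 3, 9


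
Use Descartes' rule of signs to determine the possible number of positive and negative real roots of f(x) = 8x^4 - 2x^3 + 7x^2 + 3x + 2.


Descartes' rule of signs:

For positive roots, count sign changes in f(x) = 8x^4 - 2x^3 + 7x^2 + 3x + 2:
Signs of coefficients: +, -, +, +, +
Number of sign changes: 2
Possible positive real roots: 2, 0

For negative roots, examine f(-x) = 8x^4 + 2x^3 + 7x^2 - 3x + 2:
Signs of coefficients: +, +, +, -, +
Number of sign changes: 2
Possible negative real roots: 2, 0

Positive roots: 2 or 0; Negative roots: 2 or 0


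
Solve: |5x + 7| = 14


An absolute value equation |expr| = 14 gives two cases:
Case 1: 5x + 7 = 14
  5x = 7, so x = 7/5
Case 2: 5x + 7 = -14
  5x = -21, so x = -21/5

x = -21/5, x = 7/5


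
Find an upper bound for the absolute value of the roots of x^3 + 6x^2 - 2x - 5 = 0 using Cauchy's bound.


Cauchy's bound: all roots r satisfy |r| <= 1 + max(|a_i/a_n|) for i = 0,...,n-1
where a_n is the leading coefficient.

Coefficients: [1, 6, -2, -5]
Leading coefficient a_n = 1
Ratios |a_i/a_n|: 6, 2, 5
Maximum ratio: 6
Cauchy's bound: |r| <= 1 + 6 = 7

Upper bound = 7


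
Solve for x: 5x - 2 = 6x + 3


Starting with: 5x - 2 = 6x + 3
Move all x terms to left: (5 - 6)x = 3 + 2
Simplify: -x = 5
Divide both sides by -1: x = -5

x = -5


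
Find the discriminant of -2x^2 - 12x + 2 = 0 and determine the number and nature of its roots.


For ax^2 + bx + c = 0, discriminant D = b^2 - 4ac
Here a = -2, b = -12, c = 2
D = (-12)^2 - 4(-2)(2) = 144 + 16 = 160

D = 160 > 0 but not a perfect square
The equation has 2 distinct real irrational roots.

Discriminant = 160, 2 distinct real irrational roots


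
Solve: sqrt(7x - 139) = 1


Square both sides: 7x - 139 = 1^2 = 1
7x = 1 + 139 = 140
x = 20
Check: sqrt(7*20 - 139) = sqrt(1) = 1 ✓

x = 20


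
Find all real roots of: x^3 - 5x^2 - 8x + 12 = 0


Let p(x) = x^3 - 5x^2 - 8x + 12. By the rational root theorem (leading coefficient 1), any rational root is an integer divisor of 12: try ±1, ±2, ... in turn.
Test x = 1: value = 0 ✓, so (x - 1) is a factor.
Synthetic division by (x - 1): bring down 1; 1(1) - 5 = -4; (-4)(1) - 8 = -12; (-12)(1) + 12 = 0 → quotient x^2 - 4x - 12, remainder 0.
Solve the quadratic x^2 - 4x - 12 = 0: discriminant = (-4)^2 - 4(1)(-12) = 16 + 48 = 64.
sqrt(64) = 8, so x = (4 ± 8)/2: x = 6 or x = -2.

x = -2, x = 1, x = 6


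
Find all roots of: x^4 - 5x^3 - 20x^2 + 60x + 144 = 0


Let p(x) = x^4 - 5x^3 - 20x^2 + 60x + 144. By the rational root theorem (leading coefficient 1), any rational root is an integer divisor of 144: try ±1, ±2, ... in turn.
Test x = 1: value = 180 ≠ 0.
Test x = -1: value = 70 ≠ 0.
Test x = 2: value = 160 ≠ 0.
Test x = -2: value = 0 ✓, so (x + 2) is a factor.
Synthetic division by (x + 2): bring down 1; 1(-2) - 5 = -7; (-7)(-2) - 20 = -6; (-6)(-2) + 60 = 72; 72(-2) + 144 = 0 → quotient x^3 - 7x^2 - 6x + 72, remainder 0.
Continue with the quotient x^3 - 7x^2 - 6x + 72 (candidates must divide 72; re-test x = -2 first in case it repeats).
Test x = -2: value = 48 ≠ 0.
Test x = 3: value = 18 ≠ 0.
Test x = -3: value = 0 ✓, so (x + 3) is a factor.
Synthetic division by (x + 3): bring down 1; 1(-3) - 7 = -10; (-10)(-3) - 6 = 24; 24(-3) + 72 = 0 → quotient x^2 - 10x + 24, remainder 0.
Solve the quadratic x^2 - 10x + 24 = 0: discriminant = (-10)^2 - 4(1)(24) = 100 - 96 = 4.
sqrt(4) = 2, so x = (10 ± 2)/2: x = 6 or x = 4.
Collecting all roots found:

x = -3, x = -2, x = 4, x = 6


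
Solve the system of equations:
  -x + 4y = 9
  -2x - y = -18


Using Cramer's rule:
Determinant D = (-1)(-1) - (-2)(4) = 1 + 8 = 9
Dx = (9)(-1) - (-18)(4) = -9 + 72 = 63
Dy = (-1)(-18) - (-2)(9) = 18 + 18 = 36
x = Dx/D = 63/9 = 7
y = Dy/D = 36/9 = 4

x = 7, y = 4


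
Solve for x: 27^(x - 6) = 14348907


Express both sides with the same base.
14348907 = 27^5
Since the bases match, equate exponents: x - 6 = 5
So x = 5 - (-6) = 11

x = 11


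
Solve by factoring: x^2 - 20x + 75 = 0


We need two numbers that multiply to 75 and add to -20.
Those numbers are -5 and -15 (since (-5) * (-15) = 75 and (-5) + (-15) = -20).
So x^2 - 20x + 75 = (x - 5)(x - 15) = 0
Setting each factor to zero: x = 5 or x = 15

x = 5, x = 15


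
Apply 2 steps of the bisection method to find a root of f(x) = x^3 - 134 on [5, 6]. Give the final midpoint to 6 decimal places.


f(x) = x^3 - 134
f(5) = -9 < 0
f(6) = 82 > 0

Step 1: midpoint = (5.000000 + 6.000000)/2 = 5.500000
  f(5.500000) = 32.375000
  f(mid) > 0, so root is in [5.000000, 5.500000]

Step 2: midpoint = (5.000000 + 5.500000)/2 = 5.250000
  f(5.250000) = 10.703125
  f(mid) > 0, so root is in [5.000000, 5.250000]

midpoint = 5.250000


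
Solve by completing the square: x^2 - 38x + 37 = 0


Start: x^2 - 38x + 37 = 0
Move constant: x^2 - 38x = -37
Half of -38 is -19, squared is 361
Add 361 to both sides: x^2 - 38x + 361 = 324
(x - 19)^2 = 324
x - 19 = ±18
x = 19 + 18 = 37 or x = 19 - 18 = 1

x = 1, x = 37


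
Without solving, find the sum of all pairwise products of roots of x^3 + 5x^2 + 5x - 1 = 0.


By Vieta's formulas for x^3 + bx^2 + cx + d = 0:
  r1 + r2 + r3 = -b/a = -5
  r1*r2 + r1*r3 + r2*r3 = c/a = 5
  r1*r2*r3 = -d/a = 1


Sum of pairwise products = 5


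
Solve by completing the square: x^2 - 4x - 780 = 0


Start: x^2 - 4x - 780 = 0
Move constant: x^2 - 4x = 780
Half of -4 is -2, squared is 4
Add 4 to both sides: x^2 - 4x + 4 = 784
(x - 2)^2 = 784
x - 2 = ±28
x = 2 + 28 = 30 or x = 2 - 28 = -26

x = -26, x = 30


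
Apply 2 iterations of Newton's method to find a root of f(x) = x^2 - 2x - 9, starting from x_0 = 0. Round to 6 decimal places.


Newton's method: x_(n+1) = x_n - f(x_n)/f'(x_n)
f(x) = x^2 - 2x - 9
f'(x) = 2x - 2

Iteration 1:
  f(0.000000) = -9.000000
  f'(0.000000) = -2.000000
  x_1 = 0.000000 - (-9.000000)/(-2.000000) = -4.500000

Iteration 2:
  f(-4.500000) = 20.250000
  f'(-4.500000) = -11.000000
  x_2 = -4.500000 - (20.250000)/(-11.000000) = -2.659091

x_2 = -2.659091


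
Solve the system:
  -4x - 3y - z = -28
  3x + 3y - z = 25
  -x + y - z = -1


Using Cramer's rule. Expand each determinant along the first row.
D  = (-4)*[3*(-1) - (-1)*1] - (-3)*[3*(-1) - (-1)*(-1)] + (-1)*[3*1 - 3*(-1)]
  = (-4)*(-2) - (-3)*(-4) + (-1)*(6) = -10
Dx = (-28)*[3*(-1) - (-1)*1] - (-3)*[25*(-1) - (-1)*(-1)] + (-1)*[25*1 - 3*(-1)]
  = (-28)*(-2) - (-3)*(-26) + (-1)*(28) = -50
Dy = (-4)*[25*(-1) - (-1)*(-1)] - (-28)*[3*(-1) - (-1)*(-1)] + (-1)*[3*(-1) - 25*(-1)]
  = (-4)*(-26) - (-28)*(-4) + (-1)*(22) = -30
Dz = (-4)*[3*(-1) - 25*1] - (-3)*[3*(-1) - 25*(-1)] + (-28)*[3*1 - 3*(-1)]
  = (-4)*(-28) - (-3)*(22) + (-28)*(6) = 10
x = Dx/D = -50/-10 = 5, y = Dy/D = -30/-10 = 3, z = Dz/D = 10/-10 = -1
Check eq1: (-4)(5) + (-3)(3) + (-1)(-1) = -28 = -28 ✓
Check eq2: (3)(5) + (3)(3) + (-1)(-1) = 25 = 25 ✓
Check eq3: (-1)(5) + (1)(3) + (-1)(-1) = -1 = -1 ✓

x = 5, y = 3, z = -1


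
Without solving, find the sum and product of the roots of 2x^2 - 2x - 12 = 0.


By Vieta's formulas for ax^2 + bx + c = 0:
  Sum of roots = -b/a
  Product of roots = c/a

Here a = 2, b = -2, c = -12
Sum = -(-2)/2 = 1
Product = -12/2 = -6

Sum = 1, Product = -6


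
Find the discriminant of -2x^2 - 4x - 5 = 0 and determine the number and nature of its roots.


For ax^2 + bx + c = 0, discriminant D = b^2 - 4ac
Here a = -2, b = -4, c = -5
D = (-4)^2 - 4(-2)(-5) = 16 - 40 = -24

D = -24 < 0
The equation has no real roots (2 complex conjugate roots).

Discriminant = -24, no real roots (2 complex conjugate roots)


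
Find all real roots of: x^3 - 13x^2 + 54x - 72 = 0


Let p(x) = x^3 - 13x^2 + 54x - 72. By the rational root theorem (leading coefficient 1), any rational root is an integer divisor of 72: try ±1, ±2, ... in turn.
Test x = 1: value = -30 ≠ 0.
Test x = -1: value = -140 ≠ 0.
Test x = 2: value = -8 ≠ 0.
Test x = -2: value = -240 ≠ 0.
Test x = 3: value = 0 ✓, so (x - 3) is a factor.
Synthetic division by (x - 3): bring down 1; 1(3) - 13 = -10; (-10)(3) + 54 = 24; 24(3) - 72 = 0 → quotient x^2 - 10x + 24, remainder 0.
Solve the quadratic x^2 - 10x + 24 = 0: discriminant = (-10)^2 - 4(1)(24) = 100 - 96 = 4.
sqrt(4) = 2, so x = (10 ± 2)/2: x = 6 or x = 4.

x = 3, x = 4, x = 6


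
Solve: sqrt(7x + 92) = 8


Square both sides: 7x + 92 = 8^2 = 64
7x = 64 - 92 = -28
x = -4
Check: sqrt(7*(-4) + 92) = sqrt(64) = 8 ✓

x = -4


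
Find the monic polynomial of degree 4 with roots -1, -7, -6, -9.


A monic polynomial with roots -1, -7, -6, -9 is:
p(x) = (x + 1)(x + 7)(x + 6)(x + 9)
After multiplying by (x + 1): x + 1
After multiplying by (x + 7): x^2 + 8x + 7
After multiplying by (x + 6): x^3 + 14x^2 + 55x + 42
After multiplying by (x + 9): x^4 + 23x^3 + 181x^2 + 537x + 378

x^4 + 23x^3 + 181x^2 + 537x + 378


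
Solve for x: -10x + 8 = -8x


Starting with: -10x + 8 = -8x
Move all x terms to left: (-10 + 8)x = 0 - 8
Simplify: -2x = -8
Divide both sides by -2: x = 4

x = 4


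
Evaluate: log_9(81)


We need the exponent such that 9^? = 81
9^2 = 81
Therefore log_9(81) = 2

2


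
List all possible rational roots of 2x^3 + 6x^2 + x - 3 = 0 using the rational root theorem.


Rational root theorem: possible roots are ±p/q where:
  p divides the constant term (-3): p ∈ {1, 3}
  q divides the leading coefficient (2): q ∈ {1, 2}

All possible rational roots: -3, -3/2, -1, -1/2, 1/2, 1, 3/2, 3

-3, -3/2, -1, -1/2, 1/2, 1, 3/2, 3


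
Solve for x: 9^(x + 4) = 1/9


Express both sides with the same base.
1/9 = 9^(-1)
Since the bases match, equate exponents: x + 4 = -1
So x = -1 - (4) = -5

x = -5


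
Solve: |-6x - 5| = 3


An absolute value equation |expr| = 3 gives two cases:
Case 1: -6x - 5 = 3
  -6x = 8, so x = -4/3
Case 2: -6x - 5 = -3
  -6x = 2, so x = -1/3

x = -4/3, x = -1/3


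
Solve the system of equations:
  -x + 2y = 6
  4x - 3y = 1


Using Cramer's rule:
Determinant D = (-1)(-3) - (4)(2) = 3 - 8 = -5
Dx = (6)(-3) - (1)(2) = -18 - 2 = -20
Dy = (-1)(1) - (4)(6) = -1 - 24 = -25
x = Dx/D = -20/-5 = 4
y = Dy/D = -25/-5 = 5

x = 4, y = 5


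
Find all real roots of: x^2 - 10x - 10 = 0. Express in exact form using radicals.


Using the quadratic formula: x = (-b ± sqrt(b^2 - 4ac)) / (2a)
Here a = 1, b = -10, c = -10
Discriminant = b^2 - 4ac = (-10)^2 - 4(1)(-10) = 100 + 40 = 140
Since discriminant = 140 > 0, there are two real roots.
x = (10 ± 2*sqrt(35)) / 2
Simplifying: x = 5 ± sqrt(35)
Numerically: x ≈ 10.9161 or x ≈ -0.9161

x = 5 + sqrt(35) or x = 5 - sqrt(35)


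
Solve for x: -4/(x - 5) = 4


Multiply both sides by (x - 5): -4 = 4(x - 5)
Distribute: -4 = 4x - 20
4x = -4 + 20 = 16
x = 4

x = 4


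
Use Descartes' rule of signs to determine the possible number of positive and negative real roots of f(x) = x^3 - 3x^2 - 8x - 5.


Descartes' rule of signs:

For positive roots, count sign changes in f(x) = x^3 - 3x^2 - 8x - 5:
Signs of coefficients: +, -, -, -
Number of sign changes: 1
Possible positive real roots: 1

For negative roots, examine f(-x) = -x^3 - 3x^2 + 8x - 5:
Signs of coefficients: -, -, +, -
Number of sign changes: 2
Possible negative real roots: 2, 0

Positive roots: 1; Negative roots: 2 or 0


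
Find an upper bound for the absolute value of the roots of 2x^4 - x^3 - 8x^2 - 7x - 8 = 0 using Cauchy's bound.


Cauchy's bound: all roots r satisfy |r| <= 1 + max(|a_i/a_n|) for i = 0,...,n-1
where a_n is the leading coefficient.

Coefficients: [2, -1, -8, -7, -8]
Leading coefficient a_n = 2
Ratios |a_i/a_n|: 1/2, 4, 7/2, 4
Maximum ratio: 4
Cauchy's bound: |r| <= 1 + 4 = 5

Upper bound = 5


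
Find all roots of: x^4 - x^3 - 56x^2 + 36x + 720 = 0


Let p(x) = x^4 - x^3 - 56x^2 + 36x + 720. By the rational root theorem (leading coefficient 1), any rational root is an integer divisor of 720: try ±1, ±2, ... in turn.
Test x = 1: value = 700 ≠ 0.
Test x = -1: value = 630 ≠ 0.
Test x = 2: value = 576 ≠ 0.
Test x = -2: value = 448 ≠ 0.
Test x = 3: value = 378 ≠ 0.
Test x = -3: value = 216 ≠ 0.
Test x = 4: value = 160 ≠ 0.
Test x = -4: value = 0 ✓, so (x + 4) is a factor.
Synthetic division by (x + 4): bring down 1; 1(-4) - 1 = -5; (-5)(-4) - 56 = -36; (-36)(-4) + 36 = 180; 180(-4) + 720 = 0 → quotient x^3 - 5x^2 - 36x + 180, remainder 0.
Continue with the quotient x^3 - 5x^2 - 36x + 180 (candidates must divide 180; re-test x = -4 first in case it repeats).
Test x = -4: value = 180 ≠ 0.
Test x = 5: value = 0 ✓, so (x - 5) is a factor.
Synthetic division by (x - 5): bring down 1; 1(5) - 5 = 0; 0(5) - 36 = -36; (-36)(5) + 180 = 0 → quotient x^2 - 36, remainder 0.
Solve the quadratic x^2 - 36 = 0: discriminant = 0^2 - 4(1)(-36) = 0 + 144 = 144.
sqrt(144) = 12, so x = (0 ± 12)/2: x = 6 or x = -6.
Collecting all roots found:

x = -6, x = -4, x = 5, x = 6


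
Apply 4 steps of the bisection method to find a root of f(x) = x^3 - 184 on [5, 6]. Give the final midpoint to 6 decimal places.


f(x) = x^3 - 184
f(5) = -59 < 0
f(6) = 32 > 0

Step 1: midpoint = (5.000000 + 6.000000)/2 = 5.500000
  f(5.500000) = -17.625000
  f(mid) < 0, so root is in [5.500000, 6.000000]

Step 2: midpoint = (5.500000 + 6.000000)/2 = 5.750000
  f(5.750000) = 6.109375
  f(mid) > 0, so root is in [5.500000, 5.750000]

Step 3: midpoint = (5.500000 + 5.750000)/2 = 5.625000
  f(5.625000) = -6.021484
  f(mid) < 0, so root is in [5.625000, 5.750000]

Step 4: midpoint = (5.625000 + 5.750000)/2 = 5.687500
  f(5.687500) = -0.022705
  f(mid) < 0, so root is in [5.687500, 5.750000]

midpoint = 5.687500


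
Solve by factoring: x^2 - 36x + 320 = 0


We need two numbers that multiply to 320 and add to -36.
Those numbers are -20 and -16 (since (-20) * (-16) = 320 and (-20) + (-16) = -36).
So x^2 - 36x + 320 = (x - 20)(x - 16) = 0
Setting each factor to zero: x = 20 or x = 16

x = 16, x = 20


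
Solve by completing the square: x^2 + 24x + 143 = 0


Start: x^2 + 24x + 143 = 0
Move constant: x^2 + 24x = -143
Half of 24 is 12, squared is 144
Add 144 to both sides: x^2 + 24x + 144 = 1
(x + 12)^2 = 1
x + 12 = ±1
x = -12 + 1 = -11 or x = -12 - 1 = -13

x = -13, x = -11


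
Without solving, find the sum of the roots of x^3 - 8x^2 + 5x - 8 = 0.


By Vieta's formulas for x^3 + bx^2 + cx + d = 0:
  r1 + r2 + r3 = -b/a = 8
  r1*r2 + r1*r3 + r2*r3 = c/a = 5
  r1*r2*r3 = -d/a = 8


Sum = 8


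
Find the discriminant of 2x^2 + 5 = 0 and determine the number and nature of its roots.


For ax^2 + bx + c = 0, discriminant D = b^2 - 4ac
Here a = 2, b = 0, c = 5
D = (0)^2 - 4(2)(5) = 0 - 40 = -40

D = -40 < 0
The equation has no real roots (2 complex conjugate roots).

Discriminant = -40, no real roots (2 complex conjugate roots)


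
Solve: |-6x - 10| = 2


An absolute value equation |expr| = 2 gives two cases:
Case 1: -6x - 10 = 2
  -6x = 12, so x = -2
Case 2: -6x - 10 = -2
  -6x = 8, so x = -4/3

x = -2, x = -4/3


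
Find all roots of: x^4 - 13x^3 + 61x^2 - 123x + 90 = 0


Let p(x) = x^4 - 13x^3 + 61x^2 - 123x + 90. By the rational root theorem (leading coefficient 1), any rational root is an integer divisor of 90: try ±1, ±2, ... in turn.
Test x = 1: value = 16 ≠ 0.
Test x = -1: value = 288 ≠ 0.
Test x = 2: value = 0 ✓, so (x - 2) is a factor.
Synthetic division by (x - 2): bring down 1; 1(2) - 13 = -11; (-11)(2) + 61 = 39; 39(2) - 123 = -45; (-45)(2) + 90 = 0 → quotient x^3 - 11x^2 + 39x - 45, remainder 0.
Continue with the quotient x^3 - 11x^2 + 39x - 45 (candidates must divide 45).
Test x = 3: value = 0 ✓, so (x - 3) is a factor.
Synthetic division by (x - 3): bring down 1; 1(3) - 11 = -8; (-8)(3) + 39 = 15; 15(3) - 45 = 0 → quotient x^2 - 8x + 15, remainder 0.
Solve the quadratic x^2 - 8x + 15 = 0: discriminant = (-8)^2 - 4(1)(15) = 64 - 60 = 4.
sqrt(4) = 2, so x = (8 ± 2)/2: x = 5 or x = 3.
Collecting all roots found:

x = 2, x = 3 (multiplicity 2), x = 5


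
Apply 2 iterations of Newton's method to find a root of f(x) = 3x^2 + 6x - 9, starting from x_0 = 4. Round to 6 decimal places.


Newton's method: x_(n+1) = x_n - f(x_n)/f'(x_n)
f(x) = 3x^2 + 6x - 9
f'(x) = 6x + 6

Iteration 1:
  f(4.000000) = 63.000000
  f'(4.000000) = 30.000000
  x_1 = 4.000000 - (63.000000)/(30.000000) = 1.900000

Iteration 2:
  f(1.900000) = 13.230000
  f'(1.900000) = 17.400000
  x_2 = 1.900000 - (13.230000)/(17.400000) = 1.139655

x_2 = 1.139655


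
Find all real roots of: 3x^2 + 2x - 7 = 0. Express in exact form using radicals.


Using the quadratic formula: x = (-b ± sqrt(b^2 - 4ac)) / (2a)
Here a = 3, b = 2, c = -7
Discriminant = b^2 - 4ac = 2^2 - 4(3)(-7) = 4 + 84 = 88
Since discriminant = 88 > 0, there are two real roots.
x = (-2 ± 2*sqrt(22)) / 6
Simplifying: x = (-1 ± sqrt(22)) / 3
Numerically: x ≈ 1.2301 or x ≈ -1.8968

x = (-1 + sqrt(22)) / 3 or x = (-1 - sqrt(22)) / 3


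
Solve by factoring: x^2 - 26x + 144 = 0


We need two numbers that multiply to 144 and add to -26.
Those numbers are -8 and -18 (since (-8) * (-18) = 144 and (-8) + (-18) = -26).
So x^2 - 26x + 144 = (x - 8)(x - 18) = 0
Setting each factor to zero: x = 8 or x = 18

x = 8, x = 18


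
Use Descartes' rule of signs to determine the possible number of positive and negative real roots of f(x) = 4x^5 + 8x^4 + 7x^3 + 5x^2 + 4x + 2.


Descartes' rule of signs:

For positive roots, count sign changes in f(x) = 4x^5 + 8x^4 + 7x^3 + 5x^2 + 4x + 2:
Signs of coefficients: +, +, +, +, +, +
Number of sign changes: 0
Possible positive real roots: 0

For negative roots, examine f(-x) = -4x^5 + 8x^4 - 7x^3 + 5x^2 - 4x + 2:
Signs of coefficients: -, +, -, +, -, +
Number of sign changes: 5
Possible negative real roots: 5, 3, 1

Positive roots: 0; Negative roots: 5 or 3 or 1


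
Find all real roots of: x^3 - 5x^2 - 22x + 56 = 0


Let p(x) = x^3 - 5x^2 - 22x + 56. By the rational root theorem (leading coefficient 1), any rational root is an integer divisor of 56: try ±1, ±2, ... in turn.
Test x = 1: value = 30 ≠ 0.
Test x = -1: value = 72 ≠ 0.
Test x = 2: value = 0 ✓, so (x - 2) is a factor.
Synthetic division by (x - 2): bring down 1; 1(2) - 5 = -3; (-3)(2) - 22 = -28; (-28)(2) + 56 = 0 → quotient x^2 - 3x - 28, remainder 0.
Solve the quadratic x^2 - 3x - 28 = 0: discriminant = (-3)^2 - 4(1)(-28) = 9 + 112 = 121.
sqrt(121) = 11, so x = (3 ± 11)/2: x = 7 or x = -4.

x = -4, x = 2, x = 7


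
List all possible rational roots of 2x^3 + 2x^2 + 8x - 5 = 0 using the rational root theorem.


Rational root theorem: possible roots are ±p/q where:
  p divides the constant term (-5): p ∈ {1, 5}
  q divides the leading coefficient (2): q ∈ {1, 2}

All possible rational roots: -5, -5/2, -1, -1/2, 1/2, 1, 5/2, 5

-5, -5/2, -1, -1/2, 1/2, 1, 5/2, 5


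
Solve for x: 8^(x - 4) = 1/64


Express both sides with the same base.
1/64 = 8^(-2)
Since the bases match, equate exponents: x - 4 = -2
So x = -2 - (-4) = 2

x = 2


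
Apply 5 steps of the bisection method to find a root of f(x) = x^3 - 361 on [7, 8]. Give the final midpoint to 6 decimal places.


f(x) = x^3 - 361
f(7) = -18 < 0
f(8) = 151 > 0

Step 1: midpoint = (7.000000 + 8.000000)/2 = 7.500000
  f(7.500000) = 60.875000
  f(mid) > 0, so root is in [7.000000, 7.500000]

Step 2: midpoint = (7.000000 + 7.500000)/2 = 7.250000
  f(7.250000) = 20.078125
  f(mid) > 0, so root is in [7.000000, 7.250000]

Step 3: midpoint = (7.000000 + 7.250000)/2 = 7.125000
  f(7.125000) = 0.705078
  f(mid) > 0, so root is in [7.000000, 7.125000]

Step 4: midpoint = (7.000000 + 7.125000)/2 = 7.062500
  f(7.062500) = -8.730225
  f(mid) < 0, so root is in [7.062500, 7.125000]

Step 5: midpoint = (7.062500 + 7.125000)/2 = 7.093750
  f(7.093750) = -4.033356
  f(mid) < 0, so root is in [7.093750, 7.125000]

midpoint = 7.093750


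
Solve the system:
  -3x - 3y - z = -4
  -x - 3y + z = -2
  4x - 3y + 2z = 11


Using Cramer's rule. Expand each determinant along the first row.
D  = (-3)*[(-3)*2 - 1*(-3)] - (-3)*[(-1)*2 - 1*4] + (-1)*[(-1)*(-3) - (-3)*4]
  = (-3)*(-3) - (-3)*(-6) + (-1)*(15) = -24
Dx = (-4)*[(-3)*2 - 1*(-3)] - (-3)*[(-2)*2 - 1*11] + (-1)*[(-2)*(-3) - (-3)*11]
  = (-4)*(-3) - (-3)*(-15) + (-1)*(39) = -72
Dy = (-3)*[(-2)*2 - 1*11] - (-4)*[(-1)*2 - 1*4] + (-1)*[(-1)*11 - (-2)*4]
  = (-3)*(-15) - (-4)*(-6) + (-1)*(-3) = 24
Dz = (-3)*[(-3)*11 - (-2)*(-3)] - (-3)*[(-1)*11 - (-2)*4] + (-4)*[(-1)*(-3) - (-3)*4]
  = (-3)*(-39) - (-3)*(-3) + (-4)*(15) = 48
x = Dx/D = -72/-24 = 3, y = Dy/D = 24/-24 = -1, z = Dz/D = 48/-24 = -2
Check eq1: (-3)(3) + (-3)(-1) + (-1)(-2) = -4 = -4 ✓
Check eq2: (-1)(3) + (-3)(-1) + (1)(-2) = -2 = -2 ✓
Check eq3: (4)(3) + (-3)(-1) + (2)(-2) = 11 = 11 ✓

x = 3, y = -1, z = -2


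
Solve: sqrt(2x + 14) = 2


Square both sides: 2x + 14 = 2^2 = 4
2x = 4 - 14 = -10
x = -5
Check: sqrt(2*(-5) + 14) = sqrt(4) = 2 ✓

x = -5


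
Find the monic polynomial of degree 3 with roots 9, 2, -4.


A monic polynomial with roots 9, 2, -4 is:
p(x) = (x - 9)(x - 2)(x + 4)
After multiplying by (x - 9): x - 9
After multiplying by (x - 2): x^2 - 11x + 18
After multiplying by (x + 4): x^3 - 7x^2 - 26x + 72

x^3 - 7x^2 - 26x + 72


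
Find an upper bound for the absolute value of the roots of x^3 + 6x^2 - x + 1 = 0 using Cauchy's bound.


Cauchy's bound: all roots r satisfy |r| <= 1 + max(|a_i/a_n|) for i = 0,...,n-1
where a_n is the leading coefficient.

Coefficients: [1, 6, -1, 1]
Leading coefficient a_n = 1
Ratios |a_i/a_n|: 6, 1, 1
Maximum ratio: 6
Cauchy's bound: |r| <= 1 + 6 = 7

Upper bound = 7


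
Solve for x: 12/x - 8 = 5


Subtract -8 from both sides: 12/x = 13
Multiply both sides by x: 12 = 13 * x
Divide by 13: x = 12/13

x = 12/13


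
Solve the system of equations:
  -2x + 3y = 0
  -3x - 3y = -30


Using Cramer's rule:
Determinant D = (-2)(-3) - (-3)(3) = 6 + 9 = 15
Dx = (0)(-3) - (-30)(3) = 0 + 90 = 90
Dy = (-2)(-30) - (-3)(0) = 60 - 0 = 60
x = Dx/D = 90/15 = 6
y = Dy/D = 60/15 = 4

x = 6, y = 4


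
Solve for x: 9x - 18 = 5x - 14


Starting with: 9x - 18 = 5x - 14
Move all x terms to left: (9 - 5)x = -14 + 18
Simplify: 4x = 4
Divide both sides by 4: x = 1

x = 1


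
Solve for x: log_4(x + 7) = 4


Convert to exponential form: x + 7 = 4^4 = 256
x = 256 - 7 = 249
Check: log_4(249 + 7) = log_4(256) = log_4(256) = 4 ✓

x = 249


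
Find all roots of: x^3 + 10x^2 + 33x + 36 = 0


Let p(x) = x^3 + 10x^2 + 33x + 36. By the rational root theorem (leading coefficient 1), any rational root is an integer divisor of 36: try ±1, ±2, ... in turn.
Test x = 1: value = 80 ≠ 0.
Test x = -1: value = 12 ≠ 0.
Test x = 2: value = 150 ≠ 0.
Test x = -2: value = 2 ≠ 0.
Test x = 3: value = 252 ≠ 0.
Test x = -3: value = 0 ✓, so (x + 3) is a factor.
Synthetic division by (x + 3): bring down 1; 1(-3) + 10 = 7; 7(-3) + 33 = 12; 12(-3) + 36 = 0 → quotient x^2 + 7x + 12, remainder 0.
Solve the quadratic x^2 + 7x + 12 = 0: discriminant = 7^2 - 4(1)(12) = 49 - 48 = 1.
sqrt(1) = 1, so x = (-7 ± 1)/2: x = -3 or x = -4.
Collecting all roots found:

x = -4, x = -3 (multiplicity 2)


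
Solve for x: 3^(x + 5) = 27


Express both sides with the same base.
27 = 3^3
Since the bases match, equate exponents: x + 5 = 3
So x = 3 - (5) = -2

x = -2


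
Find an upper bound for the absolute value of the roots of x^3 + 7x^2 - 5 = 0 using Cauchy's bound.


Cauchy's bound: all roots r satisfy |r| <= 1 + max(|a_i/a_n|) for i = 0,...,n-1
where a_n is the leading coefficient.

Coefficients: [1, 7, 0, -5]
Leading coefficient a_n = 1
Ratios |a_i/a_n|: 7, 0, 5
Maximum ratio: 7
Cauchy's bound: |r| <= 1 + 7 = 8

Upper bound = 8


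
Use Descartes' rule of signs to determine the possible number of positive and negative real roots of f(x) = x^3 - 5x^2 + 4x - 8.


Descartes' rule of signs:

For positive roots, count sign changes in f(x) = x^3 - 5x^2 + 4x - 8:
Signs of coefficients: +, -, +, -
Number of sign changes: 3
Possible positive real roots: 3, 1

For negative roots, examine f(-x) = -x^3 - 5x^2 - 4x - 8:
Signs of coefficients: -, -, -, -
Number of sign changes: 0
Possible negative real roots: 0

Positive roots: 3 or 1; Negative roots: 0


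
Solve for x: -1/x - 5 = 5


Subtract -5 from both sides: -1/x = 10
Multiply both sides by x: -1 = 10 * x
Divide by 10: x = -1/10

x = -1/10


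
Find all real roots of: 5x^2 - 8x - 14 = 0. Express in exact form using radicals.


Using the quadratic formula: x = (-b ± sqrt(b^2 - 4ac)) / (2a)
Here a = 5, b = -8, c = -14
Discriminant = b^2 - 4ac = (-8)^2 - 4(5)(-14) = 64 + 280 = 344
Since discriminant = 344 > 0, there are two real roots.
x = (8 ± 2*sqrt(86)) / 10
Simplifying: x = (4 ± sqrt(86)) / 5
Numerically: x ≈ 2.6547 or x ≈ -1.0547

x = (4 + sqrt(86)) / 5 or x = (4 - sqrt(86)) / 5


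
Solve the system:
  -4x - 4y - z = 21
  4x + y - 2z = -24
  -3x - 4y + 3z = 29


Using Cramer's rule. Expand each determinant along the first row.
D  = (-4)*[1*3 - (-2)*(-4)] - (-4)*[4*3 - (-2)*(-3)] + (-1)*[4*(-4) - 1*(-3)]
  = (-4)*(-5) - (-4)*(6) + (-1)*(-13) = 57
Dx = 21*[1*3 - (-2)*(-4)] - (-4)*[(-24)*3 - (-2)*29] + (-1)*[(-24)*(-4) - 1*29]
  = 21*(-5) - (-4)*(-14) + (-1)*(67) = -228
Dy = (-4)*[(-24)*3 - (-2)*29] - 21*[4*3 - (-2)*(-3)] + (-1)*[4*29 - (-24)*(-3)]
  = (-4)*(-14) - 21*(6) + (-1)*(44) = -114
Dz = (-4)*[1*29 - (-24)*(-4)] - (-4)*[4*29 - (-24)*(-3)] + 21*[4*(-4) - 1*(-3)]
  = (-4)*(-67) - (-4)*(44) + 21*(-13) = 171
x = Dx/D = -228/57 = -4, y = Dy/D = -114/57 = -2, z = Dz/D = 171/57 = 3
Check eq1: (-4)(-4) + (-4)(-2) + (-1)(3) = 21 = 21 ✓
Check eq2: (4)(-4) + (1)(-2) + (-2)(3) = -24 = -24 ✓
Check eq3: (-3)(-4) + (-4)(-2) + (3)(3) = 29 = 29 ✓

x = -4, y = -2, z = 3


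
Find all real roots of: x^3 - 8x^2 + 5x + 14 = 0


Let p(x) = x^3 - 8x^2 + 5x + 14. By the rational root theorem (leading coefficient 1), any rational root is an integer divisor of 14: try ±1, ±2, ... in turn.
Test x = 1: value = 12 ≠ 0.
Test x = -1: value = 0 ✓, so (x + 1) is a factor.
Synthetic division by (x + 1): bring down 1; 1(-1) - 8 = -9; (-9)(-1) + 5 = 14; 14(-1) + 14 = 0 → quotient x^2 - 9x + 14, remainder 0.
Solve the quadratic x^2 - 9x + 14 = 0: discriminant = (-9)^2 - 4(1)(14) = 81 - 56 = 25.
sqrt(25) = 5, so x = (9 ± 5)/2: x = 7 or x = 2.

x = -1, x = 2, x = 7


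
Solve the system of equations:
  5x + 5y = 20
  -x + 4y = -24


Using Cramer's rule:
Determinant D = (5)(4) - (-1)(5) = 20 + 5 = 25
Dx = (20)(4) - (-24)(5) = 80 + 120 = 200
Dy = (5)(-24) - (-1)(20) = -120 + 20 = -100
x = Dx/D = 200/25 = 8
y = Dy/D = -100/25 = -4

x = 8, y = -4


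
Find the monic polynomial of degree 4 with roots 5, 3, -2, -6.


A monic polynomial with roots 5, 3, -2, -6 is:
p(x) = (x - 5)(x - 3)(x + 2)(x + 6)
After multiplying by (x - 5): x - 5
After multiplying by (x - 3): x^2 - 8x + 15
After multiplying by (x + 2): x^3 - 6x^2 - x + 30
After multiplying by (x + 6): x^4 - 37x^2 + 24x + 180

x^4 - 37x^2 + 24x + 180


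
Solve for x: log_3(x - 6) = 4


Convert to exponential form: x - 6 = 3^4 = 81
x = 81 + 6 = 87
Check: log_3(87 - 6) = log_3(81) = log_3(81) = 4 ✓

x = 87


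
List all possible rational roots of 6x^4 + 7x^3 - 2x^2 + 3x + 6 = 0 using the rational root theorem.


Rational root theorem: possible roots are ±p/q where:
  p divides the constant term (6): p ∈ {1, 2, 3, 6}
  q divides the leading coefficient (6): q ∈ {1, 2, 3, 6}

All possible rational roots: -6, -3, -2, -3/2, -1, -2/3, -1/2, -1/3, -1/6, 1/6, 1/3, 1/2, 2/3, 1, 3/2, 2, 3, 6

-6, -3, -2, -3/2, -1, -2/3, -1/2, -1/3, -1/6, 1/6, 1/3, 1/2, 2/3, 1, 3/2, 2, 3, 6


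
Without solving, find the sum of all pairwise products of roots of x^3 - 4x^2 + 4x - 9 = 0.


By Vieta's formulas for x^3 + bx^2 + cx + d = 0:
  r1 + r2 + r3 = -b/a = 4
  r1*r2 + r1*r3 + r2*r3 = c/a = 4
  r1*r2*r3 = -d/a = 9


Sum of pairwise products = 4


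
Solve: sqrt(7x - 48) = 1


Square both sides: 7x - 48 = 1^2 = 1
7x = 1 + 48 = 49
x = 7
Check: sqrt(7*7 - 48) = sqrt(1) = 1 ✓

x = 7


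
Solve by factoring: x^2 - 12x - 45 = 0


We need two numbers that multiply to -45 and add to -12.
Those numbers are -15 and 3 (since (-15) * 3 = -45 and (-15) + 3 = -12).
So x^2 - 12x - 45 = (x - 15)(x + 3) = 0
Setting each factor to zero: x = 15 or x = -3

x = -3, x = 15


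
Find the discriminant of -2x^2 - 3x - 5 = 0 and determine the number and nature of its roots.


For ax^2 + bx + c = 0, discriminant D = b^2 - 4ac
Here a = -2, b = -3, c = -5
D = (-3)^2 - 4(-2)(-5) = 9 - 40 = -31

D = -31 < 0
The equation has no real roots (2 complex conjugate roots).

Discriminant = -31, no real roots (2 complex conjugate roots)


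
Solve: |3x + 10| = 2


An absolute value equation |expr| = 2 gives two cases:
Case 1: 3x + 10 = 2
  3x = -8, so x = -8/3
Case 2: 3x + 10 = -2
  3x = -12, so x = -4

x = -4, x = -8/3


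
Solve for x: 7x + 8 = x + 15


Starting with: 7x + 8 = x + 15
Move all x terms to left: (7 - 1)x = 15 - 8
Simplify: 6x = 7
Divide both sides by 6: x = 7/6

x = 7/6


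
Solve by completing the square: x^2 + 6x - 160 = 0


Start: x^2 + 6x - 160 = 0
Move constant: x^2 + 6x = 160
Half of 6 is 3, squared is 9
Add 9 to both sides: x^2 + 6x + 9 = 169
(x + 3)^2 = 169
x + 3 = ±13
x = -3 + 13 = 10 or x = -3 - 13 = -16

x = -16, x = 10


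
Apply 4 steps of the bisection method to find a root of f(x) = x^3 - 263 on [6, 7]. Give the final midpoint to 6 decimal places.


f(x) = x^3 - 263
f(6) = -47 < 0
f(7) = 80 > 0

Step 1: midpoint = (6.000000 + 7.000000)/2 = 6.500000
  f(6.500000) = 11.625000
  f(mid) > 0, so root is in [6.000000, 6.500000]

Step 2: midpoint = (6.000000 + 6.500000)/2 = 6.250000
  f(6.250000) = -18.859375
  f(mid) < 0, so root is in [6.250000, 6.500000]

Step 3: midpoint = (6.250000 + 6.500000)/2 = 6.375000
  f(6.375000) = -3.916016
  f(mid) < 0, so root is in [6.375000, 6.500000]

Step 4: midpoint = (6.375000 + 6.500000)/2 = 6.437500
  f(6.437500) = 3.779053
  f(mid) > 0, so root is in [6.375000, 6.437500]

midpoint = 6.437500


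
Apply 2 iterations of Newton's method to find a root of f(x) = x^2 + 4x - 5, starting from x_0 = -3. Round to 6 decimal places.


Newton's method: x_(n+1) = x_n - f(x_n)/f'(x_n)
f(x) = x^2 + 4x - 5
f'(x) = 2x + 4

Iteration 1:
  f(-3.000000) = -8.000000
  f'(-3.000000) = -2.000000
  x_1 = -3.000000 - (-8.000000)/(-2.000000) = -7.000000

Iteration 2:
  f(-7.000000) = 16.000000
  f'(-7.000000) = -10.000000
  x_2 = -7.000000 - (16.000000)/(-10.000000) = -5.400000

x_2 = -5.400000
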